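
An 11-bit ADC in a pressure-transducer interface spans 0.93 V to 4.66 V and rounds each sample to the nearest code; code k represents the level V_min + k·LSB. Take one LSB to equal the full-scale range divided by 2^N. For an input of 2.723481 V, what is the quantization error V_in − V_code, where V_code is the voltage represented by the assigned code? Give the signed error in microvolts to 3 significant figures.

Range = 4.66 − (0.93) = 3.73 V. LSB = 3.73 V / 2^11 ≈ 1.821 mV.
Position in LSBs: (2.723481 − (0.93)) × 2048/3.73 = 984.7317; rounding gives k = 985.
V_code = V_min + k × range/2^11 = 0.93 + 985 × 3.73/2048 = 2.723969727 V.
Error = V_in − V_code = 2.723481 − (2.723969727) = −489 µV.

−489 µV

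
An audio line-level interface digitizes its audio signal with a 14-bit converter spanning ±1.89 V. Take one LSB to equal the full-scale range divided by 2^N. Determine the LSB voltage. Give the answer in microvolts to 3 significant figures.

Full-scale range = 1.89 V − (-1.89 V) = 3.78 V.
Number of codes = 2^14 = 16384.
LSB = 3.78 V ÷ 2^14 = 3.78/16384 V = 231 µV.

231 µV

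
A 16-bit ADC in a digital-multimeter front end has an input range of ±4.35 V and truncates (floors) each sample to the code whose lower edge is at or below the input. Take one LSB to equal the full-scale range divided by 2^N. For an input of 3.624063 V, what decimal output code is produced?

60067

Full-scale range = 4.35 V − (-4.35 V) = 8.7 V. LSB = 8.7 V / 2^16 ≈ 132.8 µV.
V_in − V_min = 3.624063 − (-4.35) = 7.974063 V.
Divide by LSB: 7.974063 × 65536/8.7 = 60067.6084.
Truncating gives code 60067.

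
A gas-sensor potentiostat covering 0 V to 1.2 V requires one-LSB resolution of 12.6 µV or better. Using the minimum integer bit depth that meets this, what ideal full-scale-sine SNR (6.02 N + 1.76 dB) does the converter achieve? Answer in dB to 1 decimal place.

Range is 1.2 V.
1.2 V / 12.6 µV = 95240. Since 2^16 = 65536 and 2^17 = 131072, N = 17.
6.02(17) + 1.76 = 104.10 dB.

104.1 dB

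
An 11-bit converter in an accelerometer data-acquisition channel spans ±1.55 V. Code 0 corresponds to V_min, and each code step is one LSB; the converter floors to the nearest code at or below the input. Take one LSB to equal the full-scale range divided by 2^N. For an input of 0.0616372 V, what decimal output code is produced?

1064

Full-scale range = 1.55 V − (-1.55 V) = 3.1 V. LSB = 3.1 V / 2^11 ≈ 1.514 mV.
(V_in − V_min) × 2^11/range = (0.0616372 − (-1.55)) × 2048/3.1 = 1064.720.
Floor → code = 1064.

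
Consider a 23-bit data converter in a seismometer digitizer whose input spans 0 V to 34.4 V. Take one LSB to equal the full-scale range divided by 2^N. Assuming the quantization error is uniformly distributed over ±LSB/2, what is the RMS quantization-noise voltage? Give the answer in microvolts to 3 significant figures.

1.18 µV

V_FS = 34.4 V.
LSB = 34.4 V ÷ 2^23 = 34.4/8388608 V = 4.1008 µV.
RMS of a uniform error over width LSB is LSB/√12 = 1.18 µV.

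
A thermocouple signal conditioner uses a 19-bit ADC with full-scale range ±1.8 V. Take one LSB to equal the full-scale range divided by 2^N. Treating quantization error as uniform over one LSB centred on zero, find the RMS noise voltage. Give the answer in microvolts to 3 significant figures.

1.98 µV

Span: 1.8 V − (-1.8 V) = 3.6 V.
One LSB is 3.6 V / 524288 = 6.8665 µV.
RMS of a uniform error over width LSB is LSB/√12 = 1.98 µV.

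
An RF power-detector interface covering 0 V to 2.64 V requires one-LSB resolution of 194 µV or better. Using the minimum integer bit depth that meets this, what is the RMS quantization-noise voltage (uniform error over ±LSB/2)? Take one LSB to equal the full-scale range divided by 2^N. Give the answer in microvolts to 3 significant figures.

46.5 µV

Range is 2.64 V.
Levels needed ≥ 2.64/194 µV = 13610. 2^14 = 16384 suffices, so N_min = 14.
Step size = 2.64/16384 V = 161.13 µV.
RMS noise = LSB/√12 = 46.5 µV.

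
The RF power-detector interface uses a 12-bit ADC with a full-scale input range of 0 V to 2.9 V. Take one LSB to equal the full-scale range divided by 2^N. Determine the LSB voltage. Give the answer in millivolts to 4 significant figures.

0.7080 mV

V_FS = 2.9 V.
Number of codes = 2^12 = 4096.
One LSB is 2.9 V / 4096 = 0.7080 mV.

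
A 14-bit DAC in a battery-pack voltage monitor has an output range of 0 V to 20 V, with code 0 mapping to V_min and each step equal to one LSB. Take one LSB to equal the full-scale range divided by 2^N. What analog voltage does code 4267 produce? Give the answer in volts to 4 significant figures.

5.209 V

V_FS = 20 V. LSB = 20 V / 2^14.
V_out = V_min + code × LSB = 0 V + 4267 × 20 V / 16384
      = 0 V + 5.20874 V = 5.20874 V.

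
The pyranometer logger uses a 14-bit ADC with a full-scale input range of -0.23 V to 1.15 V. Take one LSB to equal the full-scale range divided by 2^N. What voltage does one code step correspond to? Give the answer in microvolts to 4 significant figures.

84.23 µV

Span: 1.15 V − (-0.23 V) = 1.38 V.
2^14 = 16384 levels.
LSB = 1.38 V / 2^14 = 84.23 µV.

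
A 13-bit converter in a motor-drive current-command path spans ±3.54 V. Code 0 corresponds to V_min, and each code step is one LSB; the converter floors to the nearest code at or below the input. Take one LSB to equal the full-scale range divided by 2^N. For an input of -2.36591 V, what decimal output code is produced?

1358

Span: 3.54 V − (-3.54 V) = 7.08 V. LSB = 7.08 V / 2^13 ≈ 0.8643 mV.
V_in − V_min = -2.36591 − (-3.54) = 1.17409 V.
Divide by LSB: 1.17409 × 8192/7.08 = 1358.4951.
Truncating gives code 1358.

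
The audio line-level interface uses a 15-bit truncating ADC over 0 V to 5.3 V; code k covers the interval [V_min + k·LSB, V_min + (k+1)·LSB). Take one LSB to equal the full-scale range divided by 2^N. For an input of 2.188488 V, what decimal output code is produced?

13530

V_FS = 5.3 V. LSB = 5.3 V / 2^15 ≈ 161.7 µV.
(V_in − V_min) × 2^15/range = (2.188488 − (0)) × 32768/5.3 = 13530.637.
Floor → code = 13530.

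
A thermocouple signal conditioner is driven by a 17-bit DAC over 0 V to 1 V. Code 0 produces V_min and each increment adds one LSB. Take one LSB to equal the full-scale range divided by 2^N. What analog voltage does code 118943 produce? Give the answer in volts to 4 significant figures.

Full-scale range = 1 V. LSB = 1 V / 2^17.
Output = V_min + (118943/131072) × range = 0 + 0.907463 × 1 V
      = 0 + 0.907463 = 0.907463 V.

0.9075 V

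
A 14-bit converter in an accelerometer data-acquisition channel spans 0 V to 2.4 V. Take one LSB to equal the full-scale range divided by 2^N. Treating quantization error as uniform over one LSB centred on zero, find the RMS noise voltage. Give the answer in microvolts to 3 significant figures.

Range is 2.4 V.
LSB = 2.4 V ÷ 2^14 = 2.4/16384 V = 146.48 µV.
V_rms = LSB/√12 = 146.48 µV / √12 = 42.3 µV.

42.3 µV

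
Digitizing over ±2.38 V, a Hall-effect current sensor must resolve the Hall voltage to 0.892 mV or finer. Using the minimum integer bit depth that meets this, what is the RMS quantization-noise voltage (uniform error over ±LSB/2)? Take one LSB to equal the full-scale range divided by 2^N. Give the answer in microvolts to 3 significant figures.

The full-scale span is 2.38 − (-2.38) = 4.76 V.
Need 2^N ≥ 4.76 V / 0.892 mV = 5336 → N_min = 13.
LSB = 4.76 V / 2^13 = 0.58105 mV.
σ_q = LSB/√12 = 0.58105 mV/3.4641 = 168 µV.

168 µV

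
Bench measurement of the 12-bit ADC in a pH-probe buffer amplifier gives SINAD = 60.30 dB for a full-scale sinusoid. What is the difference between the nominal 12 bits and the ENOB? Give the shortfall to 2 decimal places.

N_eff = (60.30 − 1.76)/6.02 = 9.7243 bits.
Lost resolution: 12 − 9.7243 = 2.2757 bits.

2.28 bits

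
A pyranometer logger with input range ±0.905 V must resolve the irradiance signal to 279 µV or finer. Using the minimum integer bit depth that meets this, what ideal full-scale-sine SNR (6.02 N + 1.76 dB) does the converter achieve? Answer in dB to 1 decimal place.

80.0 dB

Range = 0.905 − (-0.905) = 1.81 V.
Need 2^N ≥ 1.81 V / 279 µV = 6487 → N_min = 13.
SNR = 6.02 × 13 + 1.76 = 80.02 dB.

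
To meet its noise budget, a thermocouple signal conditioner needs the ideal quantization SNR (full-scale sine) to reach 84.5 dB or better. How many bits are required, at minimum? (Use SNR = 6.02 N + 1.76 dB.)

14 bits

Required N = ⌈(84.5 − 1.76)/6.02⌉ = ⌈13.744⌉ = 14.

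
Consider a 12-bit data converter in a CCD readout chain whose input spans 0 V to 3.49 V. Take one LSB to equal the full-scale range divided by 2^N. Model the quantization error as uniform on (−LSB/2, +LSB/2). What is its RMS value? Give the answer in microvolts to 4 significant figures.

246.0 µV

Full-scale range = 3.49 V.
LSB = 3.49 V / 2^12 = 0.852051 mV.
For a uniform distribution on [−LSB/2, +LSB/2], V_rms = LSB/√12 = 0.852051 mV/3.4641 = 246.0 µV.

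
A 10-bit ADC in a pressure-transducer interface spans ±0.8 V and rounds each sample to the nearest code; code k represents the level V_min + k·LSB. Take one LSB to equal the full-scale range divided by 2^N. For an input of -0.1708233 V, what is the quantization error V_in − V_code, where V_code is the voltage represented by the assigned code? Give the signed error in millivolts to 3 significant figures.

−0.511 mV

Full-scale range = 0.8 V − (-0.8 V) = 1.6 V. LSB = 1.6 V / 2^10 ≈ 1.563 mV.
(V_in − V_min)/LSB = (-0.1708233 − (-0.8)) × 1024/1.6 = 402.6731 → nearest code k = 403.
V_code = -0.8 + (403/1024) × 1.6 = -0.1703125000 V.
Error = V_in − V_code = -0.1708233 − (-0.1703125000) = −0.511 mV.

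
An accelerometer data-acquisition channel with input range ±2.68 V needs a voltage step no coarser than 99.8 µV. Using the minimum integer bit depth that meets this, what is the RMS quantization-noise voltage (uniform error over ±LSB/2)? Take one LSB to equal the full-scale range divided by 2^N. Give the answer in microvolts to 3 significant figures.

Span: 2.68 V − (-2.68 V) = 5.36 V.
Required number of levels: 5.36/99.8 µV = 53707; smallest N with 2^N ≥ that is 16.
LSB = 5.36 V / 2^16 = 81.787 µV.
V_rms = LSB/√12 = 23.6 µV.

23.6 µV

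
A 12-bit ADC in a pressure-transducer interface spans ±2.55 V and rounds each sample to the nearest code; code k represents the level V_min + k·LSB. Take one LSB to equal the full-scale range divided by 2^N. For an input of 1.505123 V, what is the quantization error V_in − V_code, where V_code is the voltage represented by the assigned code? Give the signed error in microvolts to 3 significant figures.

−224 µV

Full-scale range = 2.55 V − (-2.55 V) = 5.1 V. LSB = 5.1 V / 2^12 ≈ 1.245 mV.
(1.505123 − (-2.55)) / LSB = 4.055123 × 4096/5.1 = 3256.8204. Nearest integer: k = 3257.
V_code = -2.55 + (3257/4096) × 5.1 = 1.505346680 V.
Error = V_in − V_code = 1.505123 − (1.505346680) = −224 µV.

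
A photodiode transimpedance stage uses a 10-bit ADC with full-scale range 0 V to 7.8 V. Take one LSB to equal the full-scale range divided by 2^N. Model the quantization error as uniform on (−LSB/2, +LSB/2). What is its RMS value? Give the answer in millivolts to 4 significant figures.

Full-scale range = 7.8 V.
One LSB is 7.8 V / 1024 = 7.61719 mV.
σ_q = LSB/√12 = 7.61719 mV/3.4641 = 2.199 mV.

2.199 mV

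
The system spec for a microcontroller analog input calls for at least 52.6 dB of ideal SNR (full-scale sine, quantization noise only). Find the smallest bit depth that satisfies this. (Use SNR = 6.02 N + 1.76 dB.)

Required N = ⌈(52.6 − 1.76)/6.02⌉ = ⌈8.445⌉ = 9.

9 bits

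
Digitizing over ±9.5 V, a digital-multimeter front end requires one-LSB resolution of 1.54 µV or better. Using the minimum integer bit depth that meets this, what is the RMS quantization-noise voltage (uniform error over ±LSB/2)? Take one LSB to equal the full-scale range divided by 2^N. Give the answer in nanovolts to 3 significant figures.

327 nV

The full-scale span is 9.5 − (-9.5) = 19 V.
19 V / 1.54 µV = 1.234e7. Since 2^23 = 8388608 and 2^24 = 16777216, N = 24.
Step size = 19/16777216 V = 1.1325 µV.
RMS noise = LSB/√12 = 327 nV.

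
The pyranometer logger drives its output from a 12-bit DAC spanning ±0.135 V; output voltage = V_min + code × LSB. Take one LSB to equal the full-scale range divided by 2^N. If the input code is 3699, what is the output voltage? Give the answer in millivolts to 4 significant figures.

The full-scale span is 0.135 − (-0.135) = 0.27 V. LSB = 0.27 V / 2^12.
V_out = -0.135 + 3699 × (0.27/4096) V
      = -0.135 V + 0.243831 V = 0.108831 V.

108.8 mV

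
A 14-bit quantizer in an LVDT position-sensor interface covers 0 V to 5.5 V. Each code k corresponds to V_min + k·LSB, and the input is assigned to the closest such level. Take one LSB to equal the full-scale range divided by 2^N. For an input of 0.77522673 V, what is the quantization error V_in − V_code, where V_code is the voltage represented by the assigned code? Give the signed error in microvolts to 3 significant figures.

+111 µV

Range is 5.5 V. LSB = 5.5 V / 2^14 ≈ 335.7 µV.
Position in LSBs: (0.77522673 − (0)) × 16384/5.5 = 2309.3300; rounding gives k = 2309.
V_code = V_min + k × range/2^14 = 0 + 2309 × 5.5/16384 = 0.77511596680 V.
V_in − V_code = 0.77522673 − (0.77511596680) = +111 µV.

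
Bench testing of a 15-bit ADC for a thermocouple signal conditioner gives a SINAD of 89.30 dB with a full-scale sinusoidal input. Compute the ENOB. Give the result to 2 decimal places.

(89.30 − 1.76) / 6.02 = 87.54/6.02 = 14.5415 effective bits.

14.54 bits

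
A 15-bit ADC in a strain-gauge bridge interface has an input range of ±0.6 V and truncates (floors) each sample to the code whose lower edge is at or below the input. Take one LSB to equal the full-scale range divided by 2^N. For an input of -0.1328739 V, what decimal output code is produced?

Range = 0.6 − (-0.6) = 1.2 V. LSB = 1.2 V / 2^15 ≈ 36.62 µV.
V_in − V_min = -0.1328739 − (-0.6) = 0.4671261 V.
Divide by LSB: 0.4671261 × 32768/1.2 = 12755.6567.
Truncating gives code 12755.

12755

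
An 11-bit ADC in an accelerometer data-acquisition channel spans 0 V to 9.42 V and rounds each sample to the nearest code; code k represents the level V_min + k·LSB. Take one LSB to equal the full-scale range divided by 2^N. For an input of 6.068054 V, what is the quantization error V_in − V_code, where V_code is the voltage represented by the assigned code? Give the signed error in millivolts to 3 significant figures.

+1.17 mV

V_FS = 9.42 V. LSB = 9.42 V / 2^11 ≈ 4.600 mV.
Position in LSBs: (6.068054 − (0)) × 2048/9.42 = 1319.2542; rounding gives k = 1319.
V_code = V_min + k × range/2^11 = 0 + 1319 × 9.42/2048 = 6.066884766 V.
Error = V_in − V_code = 6.068054 − (6.066884766) = +1.17 mV.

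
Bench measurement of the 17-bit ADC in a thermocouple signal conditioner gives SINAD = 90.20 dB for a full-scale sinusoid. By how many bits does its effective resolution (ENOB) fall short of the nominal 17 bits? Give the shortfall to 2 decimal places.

2.31 bits

N_eff = (90.20 − 1.76)/6.02 = 14.6910 bits.
17 − 14.6910 = 2.31 bits below nominal.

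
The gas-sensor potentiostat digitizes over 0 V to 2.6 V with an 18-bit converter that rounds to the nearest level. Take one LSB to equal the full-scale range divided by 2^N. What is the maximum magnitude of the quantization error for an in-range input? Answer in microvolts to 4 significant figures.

Full-scale range = 2.6 V.
LSB = 2.6 V ÷ 2^18 = 2.6/262144 V = 9.91821 µV.
A rounding quantizer has |error| ≤ LSB/2 = 4.959 µV.

4.959 µV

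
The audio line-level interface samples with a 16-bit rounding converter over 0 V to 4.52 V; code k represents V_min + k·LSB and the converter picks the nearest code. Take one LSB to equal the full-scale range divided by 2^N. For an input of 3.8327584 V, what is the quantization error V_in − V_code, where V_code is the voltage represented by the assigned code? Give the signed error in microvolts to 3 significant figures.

Range is 4.52 V. LSB = 4.52 V / 2^16 ≈ 68.97 µV.
(3.8327584 − (0)) / LSB = 3.8327584 × 65536/4.52 = 55571.6050. Nearest integer: k = 55572.
Reconstructed level: 0 + 55572 × 4.52/65536 V = 3.8327856445 V.
V_in − V_code = 3.8327584 − (3.8327856445) = −27.2 µV.

−27.2 µV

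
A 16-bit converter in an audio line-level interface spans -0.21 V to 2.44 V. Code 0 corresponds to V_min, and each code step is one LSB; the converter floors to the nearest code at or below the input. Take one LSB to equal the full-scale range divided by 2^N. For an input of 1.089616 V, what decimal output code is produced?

Range = 2.44 − (-0.21) = 2.65 V. LSB = 2.65 V / 2^16 ≈ 40.44 µV.
code = ⌊(V_in − V_min)/LSB⌋ = ⌊(V_in − V_min) × 2^16 / range⌋
     = ⌊(1.089616 − (-0.21)) × 65536 / 2.65⌋ = ⌊1.299616 × 65536/2.65⌋
     = ⌊32140.239⌋ = 32140.

32140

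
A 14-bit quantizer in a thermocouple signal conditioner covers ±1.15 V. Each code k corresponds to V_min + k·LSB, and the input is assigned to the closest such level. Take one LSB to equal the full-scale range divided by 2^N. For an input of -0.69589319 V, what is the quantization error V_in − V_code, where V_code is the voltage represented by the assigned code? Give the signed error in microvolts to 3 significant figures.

Span: 1.15 V − (-1.15 V) = 2.3 V. LSB = 2.3 V / 2^14 ≈ 140.4 µV.
(V_in − V_min)/LSB = (-0.69589319 − (-1.15)) × 16384/2.3 = 3234.8200 → nearest code k = 3235.
Reconstructed level: -1.15 + 3235 × 2.3/16384 V = -0.69586791992 V.
V_in − V_code = -0.69589319 − (-0.69586791992) = −25.3 µV.

−25.3 µV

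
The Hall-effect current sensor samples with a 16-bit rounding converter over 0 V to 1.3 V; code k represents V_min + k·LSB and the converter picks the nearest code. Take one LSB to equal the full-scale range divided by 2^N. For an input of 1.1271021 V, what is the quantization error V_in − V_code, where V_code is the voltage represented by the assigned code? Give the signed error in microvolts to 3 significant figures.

−3.61 µV

V_FS = 1.3 V. LSB = 1.3 V / 2^16 ≈ 19.84 µV.
(1.1271021 − (0)) / LSB = 1.1271021 × 65536/1.3 = 56819.8179. Nearest integer: k = 56820.
V_code = V_min + k × range/2^16 = 0 + 56820 × 1.3/65536 = 1.1271057129 V.
Error = V_in − V_code = 1.1271021 − (1.1271057129) = −3.61 µV.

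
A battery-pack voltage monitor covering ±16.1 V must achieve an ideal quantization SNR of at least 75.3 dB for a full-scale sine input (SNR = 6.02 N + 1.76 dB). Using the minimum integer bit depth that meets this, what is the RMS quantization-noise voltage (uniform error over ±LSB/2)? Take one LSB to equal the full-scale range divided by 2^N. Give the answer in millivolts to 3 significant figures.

Range = 16.1 − (-16.1) = 32.2 V.
6.02 N + 1.76 ≥ 75.3 gives N ≥ 12.216, so the minimum integer is 13.
LSB = 32.2 V / 2^13 = 3.9307 mV.
V_rms = LSB/√12 = 1.13 mV.

1.13 mV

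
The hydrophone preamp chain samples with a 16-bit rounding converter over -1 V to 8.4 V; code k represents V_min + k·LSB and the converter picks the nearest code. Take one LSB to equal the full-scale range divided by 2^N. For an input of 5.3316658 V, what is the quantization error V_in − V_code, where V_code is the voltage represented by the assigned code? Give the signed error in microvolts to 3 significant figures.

−23.7 µV

The full-scale span is 8.4 − (-1) = 9.4 V. LSB = 9.4 V / 2^16 ≈ 143.4 µV.
(V_in − V_min)/LSB = (5.3316658 − (-1)) × 65536/9.4 = 44143.8351 → nearest code k = 44144.
V_code = -1 + (44144/65536) × 9.4 = 5.3316894531 V.
Error = V_in − V_code = 5.3316658 − (5.3316894531) = −23.7 µV.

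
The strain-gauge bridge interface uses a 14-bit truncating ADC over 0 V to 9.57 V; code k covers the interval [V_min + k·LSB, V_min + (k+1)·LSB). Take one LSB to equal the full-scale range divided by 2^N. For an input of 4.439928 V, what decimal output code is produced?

Range is 9.57 V. LSB = 9.57 V / 2^14 ≈ 0.5841 mV.
(V_in − V_min) × 2^14/range = (4.439928 − (0)) × 16384/9.57 = 7601.231.
Floor → code = 7601.

7601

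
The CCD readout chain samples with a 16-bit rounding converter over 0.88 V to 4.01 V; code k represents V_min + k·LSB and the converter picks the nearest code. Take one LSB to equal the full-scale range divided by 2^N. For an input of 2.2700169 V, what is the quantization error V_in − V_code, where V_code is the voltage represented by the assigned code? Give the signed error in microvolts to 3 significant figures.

Span: 4.01 V − (0.88 V) = 3.13 V. LSB = 3.13 V / 2^16 ≈ 47.76 µV.
(V_in − V_min)/LSB = (2.2700169 − (0.88)) × 65536/3.13 = 29104.2005 → nearest code k = 29104.
V_code = 0.88 + (29104/65536) × 3.13 = 2.2700073242 V.
e = 2.2700169 − (2.2700073242) = +9.58 µV.

+9.58 µV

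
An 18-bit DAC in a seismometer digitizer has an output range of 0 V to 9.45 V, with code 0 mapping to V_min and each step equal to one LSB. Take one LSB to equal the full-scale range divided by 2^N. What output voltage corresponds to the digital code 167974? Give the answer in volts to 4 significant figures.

6.055 V

Range is 9.45 V. LSB = 9.45 V / 2^18.
V_out = V_min + code × LSB = 0 V + 167974 × 9.45 V / 262144
      = 0 + 6.05528 = 6.05528 V.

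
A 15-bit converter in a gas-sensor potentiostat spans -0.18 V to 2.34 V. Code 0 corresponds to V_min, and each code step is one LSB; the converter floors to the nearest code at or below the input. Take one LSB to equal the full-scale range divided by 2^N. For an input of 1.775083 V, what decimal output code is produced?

25422

Span: 2.34 V − (-0.18 V) = 2.52 V. LSB = 2.52 V / 2^15 ≈ 76.90 µV.
(V_in − V_min) × 2^15/range = (1.775083 − (-0.18)) × 32768/2.52 = 25422.286.
Floor → code = 25422.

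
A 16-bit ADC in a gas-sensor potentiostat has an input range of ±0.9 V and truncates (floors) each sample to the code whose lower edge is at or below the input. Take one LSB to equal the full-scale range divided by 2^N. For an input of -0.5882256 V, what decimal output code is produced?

The full-scale span is 0.9 − (-0.9) = 1.8 V. LSB = 1.8 V / 2^16 ≈ 27.47 µV.
V_in − V_min = -0.5882256 − (-0.9) = 0.3117744 V.
Divide by LSB: 0.3117744 × 65536/1.8 = 11351.3595.
Truncating gives code 11351.

11351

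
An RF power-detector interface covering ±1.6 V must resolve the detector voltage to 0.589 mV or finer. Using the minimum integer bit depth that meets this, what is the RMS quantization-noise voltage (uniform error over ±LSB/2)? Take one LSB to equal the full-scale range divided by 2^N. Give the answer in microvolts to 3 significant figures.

113 µV

Range = 1.6 − (-1.6) = 3.2 V.
3.2 V / 0.589 mV = 5433. Since 2^12 = 4096 and 2^13 = 8192, N = 13.
LSB = 3.2 V ÷ 2^13 = 3.2/8192 V = 390.63 µV.
σ_q = LSB/√12 = 390.63 µV/3.4641 = 113 µV.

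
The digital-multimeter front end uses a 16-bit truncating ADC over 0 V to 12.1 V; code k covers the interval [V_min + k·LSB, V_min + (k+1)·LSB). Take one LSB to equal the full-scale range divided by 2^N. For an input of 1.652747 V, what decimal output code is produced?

Range is 12.1 V. LSB = 12.1 V / 2^16 ≈ 184.6 µV.
V_in − V_min = 1.652747 − (0) = 1.652747 V.
Divide by LSB: 1.652747 × 65536/12.1 = 8951.6056.
Truncating gives code 8951.

8951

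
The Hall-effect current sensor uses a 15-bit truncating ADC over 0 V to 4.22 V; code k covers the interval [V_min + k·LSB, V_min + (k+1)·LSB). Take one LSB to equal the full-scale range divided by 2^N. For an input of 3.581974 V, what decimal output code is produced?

27813

V_FS = 4.22 V. LSB = 4.22 V / 2^15 ≈ 128.8 µV.
V_in − V_min = 3.581974 − (0) = 3.581974 V.
Divide by LSB: 3.581974 × 32768/4.22 = 27813.7735.
Truncating gives code 27813.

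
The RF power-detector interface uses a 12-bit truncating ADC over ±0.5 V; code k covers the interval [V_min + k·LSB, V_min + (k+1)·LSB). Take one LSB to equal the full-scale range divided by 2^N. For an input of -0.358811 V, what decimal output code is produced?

578

The full-scale span is 0.5 − (-0.5) = 1 V. LSB = 1 V / 2^12 ≈ 244.1 µV.
(V_in − V_min) × 2^12/range = (-0.358811 − (-0.5)) × 4096/1 = 578.310.
Floor → code = 578.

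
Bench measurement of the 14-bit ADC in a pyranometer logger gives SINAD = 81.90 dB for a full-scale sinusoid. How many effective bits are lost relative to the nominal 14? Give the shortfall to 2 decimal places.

0.69 bits

N_eff = (81.90 − 1.76)/6.02 = 13.3123 bits.
14 − 13.3123 = 0.69 bits below nominal.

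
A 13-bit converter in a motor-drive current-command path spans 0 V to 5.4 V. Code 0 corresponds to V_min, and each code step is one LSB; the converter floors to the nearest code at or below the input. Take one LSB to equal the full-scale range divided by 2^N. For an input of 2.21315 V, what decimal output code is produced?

Full-scale range = 5.4 V. LSB = 5.4 V / 2^13 ≈ 0.6592 mV.
V_in − V_min = 2.21315 − (0) = 2.21315 V.
Divide by LSB: 2.21315 × 8192/5.4 = 3357.4305.
Truncating gives code 3357.

3357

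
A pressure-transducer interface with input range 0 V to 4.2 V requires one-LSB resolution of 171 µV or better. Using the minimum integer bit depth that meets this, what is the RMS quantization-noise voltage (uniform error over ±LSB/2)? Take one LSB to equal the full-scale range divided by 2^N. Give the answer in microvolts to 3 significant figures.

37.0 µV

Range is 4.2 V.
Need 2^N ≥ 4.2 V / 171 µV = 24560 → N_min = 15.
LSB = 4.2 V / 2^15 = 128.17 µV.
V_rms = LSB/√12 = 37.0 µV.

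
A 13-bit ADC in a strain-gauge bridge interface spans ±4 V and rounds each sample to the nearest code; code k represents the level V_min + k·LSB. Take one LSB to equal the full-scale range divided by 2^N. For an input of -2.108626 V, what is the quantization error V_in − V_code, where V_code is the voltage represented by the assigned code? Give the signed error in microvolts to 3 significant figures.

The full-scale span is 4 − (-4) = 8 V. LSB = 8 V / 2^13 ≈ 0.9766 mV.
(-2.108626 − (-4)) / LSB = 1.891374 × 8192/8 = 1936.7670. Nearest integer: k = 1937.
V_code = V_min + k × range/2^13 = -4 + 1937 × 8/8192 = -2.108398438 V.
e = -2.108626 − (-2.108398438) = −228 µV.

−228 µV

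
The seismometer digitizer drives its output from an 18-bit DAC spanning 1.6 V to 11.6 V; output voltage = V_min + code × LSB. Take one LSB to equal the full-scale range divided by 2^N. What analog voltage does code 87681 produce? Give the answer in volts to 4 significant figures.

4.945 V

Span: 11.6 V − (1.6 V) = 10 V. LSB = 10 V / 2^18.
V_out = 1.6 + 87681 × (10/262144) V
      = 1.6 V + 3.34476 V = 4.94476 V.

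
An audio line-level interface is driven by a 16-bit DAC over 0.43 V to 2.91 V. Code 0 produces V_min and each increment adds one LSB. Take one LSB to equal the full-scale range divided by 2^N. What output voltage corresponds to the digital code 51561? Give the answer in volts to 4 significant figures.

Full-scale range = 2.91 V − (0.43 V) = 2.48 V. LSB = 2.48 V / 2^16.
V_out = 0.43 + 51561 × (2.48/65536) V
      = 0.43 V + 1.95116 V = 2.38116 V.

2.381 V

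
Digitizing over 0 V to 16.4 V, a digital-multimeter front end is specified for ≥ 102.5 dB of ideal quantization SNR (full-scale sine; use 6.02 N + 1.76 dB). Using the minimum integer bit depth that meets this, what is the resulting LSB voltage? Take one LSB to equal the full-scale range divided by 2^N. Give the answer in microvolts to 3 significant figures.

125 µV

Span = 16.4 V.
Required N = ⌈(102.5 − 1.76)/6.02⌉ = ⌈16.734⌉ = 17.
One LSB is 16.4 V / 131072 = 125 µV.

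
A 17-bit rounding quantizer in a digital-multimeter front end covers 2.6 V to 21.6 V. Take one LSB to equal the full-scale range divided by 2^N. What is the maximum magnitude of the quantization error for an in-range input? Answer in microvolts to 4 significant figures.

Span: 21.6 V − (2.6 V) = 19 V.
LSB = 19 V / 2^17 = 144.958 µV.
A rounding quantizer has |error| ≤ LSB/2 = 72.48 µV.

72.48 µV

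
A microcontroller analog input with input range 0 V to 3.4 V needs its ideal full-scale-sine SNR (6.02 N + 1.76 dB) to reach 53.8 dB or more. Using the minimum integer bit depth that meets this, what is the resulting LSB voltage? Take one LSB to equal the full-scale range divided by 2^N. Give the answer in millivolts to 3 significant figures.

6.64 mV

Span = 3.4 V.
N ≥ (53.8 − 1.76)/6.02 = 8.645 → N_min = 9.
One LSB is 3.4 V / 512 = 6.64 mV.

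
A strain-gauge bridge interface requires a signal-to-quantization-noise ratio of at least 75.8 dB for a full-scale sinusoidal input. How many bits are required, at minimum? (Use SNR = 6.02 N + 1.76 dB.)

13 bits

Required N = ⌈(75.8 − 1.76)/6.02⌉ = ⌈12.299⌉ = 13.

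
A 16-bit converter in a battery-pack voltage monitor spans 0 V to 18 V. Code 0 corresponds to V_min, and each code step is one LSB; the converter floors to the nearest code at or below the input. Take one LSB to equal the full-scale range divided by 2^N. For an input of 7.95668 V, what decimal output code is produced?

28969

Full-scale range = 18 V. LSB = 18 V / 2^16 ≈ 274.7 µV.
V_in − V_min = 7.95668 − (0) = 7.95668 V.
Divide by LSB: 7.95668 × 65536/18 = 28969.3878.
Truncating gives code 28969.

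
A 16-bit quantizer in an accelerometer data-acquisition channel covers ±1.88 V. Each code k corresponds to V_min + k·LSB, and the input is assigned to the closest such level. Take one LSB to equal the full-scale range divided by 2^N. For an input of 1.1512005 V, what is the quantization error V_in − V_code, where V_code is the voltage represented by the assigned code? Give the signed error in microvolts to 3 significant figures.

+10.3 µV

Range = 1.88 − (-1.88) = 3.76 V. LSB = 3.76 V / 2^16 ≈ 57.37 µV.
(1.1512005 − (-1.88)) / LSB = 3.0312005 × 65536/3.76 = 52833.1798. Nearest integer: k = 52833.
Reconstructed level: -1.88 + 52833 × 3.76/65536 V = 1.1511901855 V.
Error = V_in − V_code = 1.1512005 − (1.1511901855) = +10.3 µV.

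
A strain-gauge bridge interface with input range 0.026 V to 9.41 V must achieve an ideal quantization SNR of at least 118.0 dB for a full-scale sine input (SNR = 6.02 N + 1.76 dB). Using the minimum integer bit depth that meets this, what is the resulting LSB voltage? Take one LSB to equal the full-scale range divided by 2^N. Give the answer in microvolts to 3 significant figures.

The full-scale span is 9.41 − (0.026) = 9.384 V.
N ≥ (118.0 − 1.76)/6.02 = 19.309 → N_min = 20.
LSB = 9.384 V ÷ 2^20 = 9.384/1048576 V = 8.95 µV.

8.95 µV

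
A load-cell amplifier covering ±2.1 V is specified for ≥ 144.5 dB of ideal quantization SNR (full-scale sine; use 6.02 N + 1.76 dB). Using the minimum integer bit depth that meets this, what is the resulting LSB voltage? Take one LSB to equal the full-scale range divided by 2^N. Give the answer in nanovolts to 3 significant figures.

Range = 2.1 − (-2.1) = 4.2 V.
Solving 6.02 N ≥ 144.5 − 1.76: N ≥ 23.711. Round up → N = 24.
One LSB is 4.2 V / 16777216 = 250 nV.

250 nV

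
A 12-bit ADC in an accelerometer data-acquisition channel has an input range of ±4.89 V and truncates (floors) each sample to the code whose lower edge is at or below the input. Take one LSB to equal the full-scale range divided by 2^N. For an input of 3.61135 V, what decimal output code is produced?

3560

Range = 4.89 − (-4.89) = 9.78 V. LSB = 9.78 V / 2^12 ≈ 2.388 mV.
V_in − V_min = 3.61135 − (-4.89) = 8.50135 V.
Divide by LSB: 8.50135 × 4096/9.78 = 3560.4836.
Truncating gives code 3560.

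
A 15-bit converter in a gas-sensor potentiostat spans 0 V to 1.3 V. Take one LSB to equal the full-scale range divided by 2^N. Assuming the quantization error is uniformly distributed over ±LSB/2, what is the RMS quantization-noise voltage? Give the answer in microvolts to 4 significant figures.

Span = 1.3 V.
One LSB is 1.3 V / 32768 = 39.6729 µV.
RMS of a uniform error over width LSB is LSB/√12 = 11.45 µV.

11.45 µV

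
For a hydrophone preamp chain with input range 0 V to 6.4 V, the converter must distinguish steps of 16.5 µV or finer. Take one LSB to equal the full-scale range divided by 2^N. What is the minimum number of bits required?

Full-scale range = 6.4 V.
Levels needed ≥ 6.4/16.5 µV = 387900. 2^19 = 524288 suffices, so N_min = 19.

19 bits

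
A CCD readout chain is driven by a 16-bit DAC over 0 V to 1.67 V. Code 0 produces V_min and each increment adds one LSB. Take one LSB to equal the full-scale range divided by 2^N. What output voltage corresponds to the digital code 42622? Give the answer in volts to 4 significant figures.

1.086 V

V_FS = 1.67 V. LSB = 1.67 V / 2^16.
V_out = V_min + code × LSB = 0 V + 42622 × 1.67 V / 65536
      = 0 + 1.08610 = 1.08610 V.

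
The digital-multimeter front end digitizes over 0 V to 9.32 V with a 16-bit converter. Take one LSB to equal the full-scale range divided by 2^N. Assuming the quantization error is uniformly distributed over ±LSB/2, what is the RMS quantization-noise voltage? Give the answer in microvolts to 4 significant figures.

41.05 µV

Range is 9.32 V.
LSB = 9.32 V ÷ 2^16 = 9.32/65536 V = 142.212 µV.
V_rms = LSB/√12 = 142.212 µV / √12 = 41.05 µV.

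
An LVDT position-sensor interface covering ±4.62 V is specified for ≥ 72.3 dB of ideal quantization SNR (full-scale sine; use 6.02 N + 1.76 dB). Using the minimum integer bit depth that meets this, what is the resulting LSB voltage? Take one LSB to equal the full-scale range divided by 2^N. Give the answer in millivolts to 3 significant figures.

Range = 4.62 − (-4.62) = 9.24 V.
Required N = ⌈(72.3 − 1.76)/6.02⌉ = ⌈11.718⌉ = 12.
LSB = 9.24 V / 2^12 = 2.26 mV.

2.26 mV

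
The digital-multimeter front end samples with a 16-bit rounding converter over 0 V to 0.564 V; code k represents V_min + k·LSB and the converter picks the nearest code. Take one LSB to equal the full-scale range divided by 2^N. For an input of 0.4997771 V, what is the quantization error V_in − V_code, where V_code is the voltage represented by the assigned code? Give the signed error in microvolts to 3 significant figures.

Span = 0.564 V. LSB = 0.564 V / 2^16 ≈ 8.606 µV.
(0.4997771 − (0)) / LSB = 0.4997771 × 65536/0.564 = 58073.3901. Nearest integer: k = 58073.
V_code = 0 + (58073/65536) × 0.564 = 0.49977374268 V.
e = 0.4997771 − (0.49977374268) = +3.36 µV.

+3.36 µV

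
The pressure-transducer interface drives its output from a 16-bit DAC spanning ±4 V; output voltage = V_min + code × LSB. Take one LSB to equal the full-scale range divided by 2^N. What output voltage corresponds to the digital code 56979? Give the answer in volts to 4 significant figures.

2.955 V

The full-scale span is 4 − (-4) = 8 V. LSB = 8 V / 2^16.
Output = V_min + (56979/65536) × range = -4 + 0.869431 × 8 V
      = -4 + 6.95544 = 2.95544 V.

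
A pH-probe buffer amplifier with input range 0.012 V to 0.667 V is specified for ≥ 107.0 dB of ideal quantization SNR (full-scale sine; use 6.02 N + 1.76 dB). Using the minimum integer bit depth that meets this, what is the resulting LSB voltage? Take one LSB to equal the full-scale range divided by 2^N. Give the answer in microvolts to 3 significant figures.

The full-scale span is 0.667 − (0.012) = 0.655 V.
Solving 6.02 N ≥ 107.0 − 1.76: N ≥ 17.482. Round up → N = 18.
One LSB is 0.655 V / 262144 = 2.50 µV.

2.50 µV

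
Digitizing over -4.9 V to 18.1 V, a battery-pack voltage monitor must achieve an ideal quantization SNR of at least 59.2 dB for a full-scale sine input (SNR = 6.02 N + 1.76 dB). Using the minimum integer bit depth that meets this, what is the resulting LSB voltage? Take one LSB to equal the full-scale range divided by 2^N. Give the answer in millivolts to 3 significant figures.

22.5 mV

Range = 18.1 − (-4.9) = 23 V.
Solving 6.02 N ≥ 59.2 − 1.76: N ≥ 9.542. Round up → N = 10.
One LSB is 23 V / 1024 = 22.5 mV.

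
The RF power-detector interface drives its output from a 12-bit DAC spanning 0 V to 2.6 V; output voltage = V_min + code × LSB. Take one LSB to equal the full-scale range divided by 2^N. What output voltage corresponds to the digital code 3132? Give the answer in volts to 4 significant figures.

Full-scale range = 2.6 V. LSB = 2.6 V / 2^12.
Output = V_min + (3132/4096) × range = 0 + 0.764648 × 2.6 V
      = 0 + 1.98809 = 1.98809 V.

1.988 V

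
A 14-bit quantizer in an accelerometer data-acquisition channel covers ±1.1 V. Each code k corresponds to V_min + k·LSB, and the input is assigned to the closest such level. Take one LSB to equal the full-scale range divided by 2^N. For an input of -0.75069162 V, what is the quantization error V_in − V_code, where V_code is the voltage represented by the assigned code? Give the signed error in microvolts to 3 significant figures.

The full-scale span is 1.1 − (-1.1) = 2.2 V. LSB = 2.2 V / 2^14 ≈ 134.3 µV.
(-0.75069162 − (-1.1)) / LSB = 0.34930838 × 16384/2.2 = 2601.3948. Nearest integer: k = 2601.
Reconstructed level: -1.1 + 2601 × 2.2/16384 V = -0.75074462891 V.
e = -0.75069162 − (-0.75074462891) = +53.0 µV.

+53.0 µV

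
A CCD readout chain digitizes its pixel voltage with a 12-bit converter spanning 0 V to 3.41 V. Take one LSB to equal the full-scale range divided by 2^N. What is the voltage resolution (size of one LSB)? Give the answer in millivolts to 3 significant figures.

0.833 mV

Full-scale range = 3.41 V.
There are 2^12 = 4096 steps.
One LSB is 3.41 V / 4096 = 0.833 mV.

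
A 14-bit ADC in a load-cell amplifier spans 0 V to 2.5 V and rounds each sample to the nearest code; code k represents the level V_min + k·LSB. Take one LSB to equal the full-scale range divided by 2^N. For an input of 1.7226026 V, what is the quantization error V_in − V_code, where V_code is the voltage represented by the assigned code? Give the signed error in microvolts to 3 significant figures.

+37.9 µV

Full-scale range = 2.5 V. LSB = 2.5 V / 2^14 ≈ 152.6 µV.
Position in LSBs: (1.7226026 − (0)) × 16384/2.5 = 11289.2484; rounding gives k = 11289.
V_code = 0 + (11289/16384) × 2.5 = 1.7225646973 V.
V_in − V_code = 1.7226026 − (1.7225646973) = +37.9 µV.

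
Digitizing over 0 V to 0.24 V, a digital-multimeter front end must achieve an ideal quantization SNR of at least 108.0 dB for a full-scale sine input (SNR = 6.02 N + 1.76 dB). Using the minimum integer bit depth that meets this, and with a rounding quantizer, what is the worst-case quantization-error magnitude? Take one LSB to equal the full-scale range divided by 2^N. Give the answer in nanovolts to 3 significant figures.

Range is 0.24 V.
Required N = ⌈(108.0 − 1.76)/6.02⌉ = ⌈17.648⌉ = 18.
LSB = 0.24 V / 2^18 = 0.91553 µV.
Half an LSB is 458 nV.

458 nV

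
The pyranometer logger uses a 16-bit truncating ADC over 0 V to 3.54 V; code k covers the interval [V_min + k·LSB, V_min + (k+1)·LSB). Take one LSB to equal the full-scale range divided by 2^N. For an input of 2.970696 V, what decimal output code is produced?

54996

V_FS = 3.54 V. LSB = 3.54 V / 2^16 ≈ 54.02 µV.
V_in − V_min = 2.970696 − (0) = 2.970696 V.
Divide by LSB: 2.970696 × 65536/3.54 = 54996.4783.
Truncating gives code 54996.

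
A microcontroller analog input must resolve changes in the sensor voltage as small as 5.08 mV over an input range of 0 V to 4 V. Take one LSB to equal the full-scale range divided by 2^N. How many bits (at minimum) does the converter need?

Span = 4 V.
Levels needed ≥ 4/5.08 mV = 787.4. 2^10 = 1024 suffices, so N_min = 10.

10 bits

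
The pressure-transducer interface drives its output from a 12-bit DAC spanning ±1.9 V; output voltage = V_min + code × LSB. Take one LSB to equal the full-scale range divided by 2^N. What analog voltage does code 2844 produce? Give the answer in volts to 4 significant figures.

The full-scale span is 1.9 − (-1.9) = 3.8 V. LSB = 3.8 V / 2^12.
V_out = -1.9 + 2844 × (3.8/4096) V
      = -1.9 + 2.63848 = 0.738477 V.

0.7385 V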